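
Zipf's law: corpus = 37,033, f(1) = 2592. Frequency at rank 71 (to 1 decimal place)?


Zipf's law: f(r) = f(1) / r
f(1) = 2592
f(71) = 2592 / 71
= 36.5 occurrences


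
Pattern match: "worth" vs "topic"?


Pattern of "worth": [0, 1, 2, 3, 4]
Pattern of "topic": [0, 1, 2, 3, 4]
Patterns match
Same pattern = Yes


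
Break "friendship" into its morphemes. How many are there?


Word: "friendship"
Morphemes: friend + -ship
Each morpheme carries meaning
= 2 morphemes


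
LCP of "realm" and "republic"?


Word 1: "realm"
Word 2: "republic"
Comparing from start:
  Pos 0: 'r' == 'r'
  Pos 1: 'e' == 'e'
  Pos 2: 'a' != 'p' (stop)
LCP = "re" (length 2)


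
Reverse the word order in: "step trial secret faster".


Original: "step trial secret faster"
Words (1..n): step | trial | secret | faster
Reversed (n..1): faster | secret | trial | step
Result = "faster secret trial step"


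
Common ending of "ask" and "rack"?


Word 1: "ask"
Word 2: "rack"
Comparing from end:
  Pos -1: 'k' == 'k'
  Pos -2: 's' != 'c' (stop)
LCS = "k" (length 1)


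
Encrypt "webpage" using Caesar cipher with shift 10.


Word: "webpage"
Shift: 10
Each letter → (letter + shift) mod 26:
  'w' (22) + 10 = 6 → 'g'
  'e' (4) + 10 = 14 → 'o'
  'b' (1) + 10 = 11 → 'l'
  'p' (15) + 10 = 25 → 'z'
  'a' (0) + 10 = 10 → 'k'
  'g' (6) + 10 = 16 → 'q'
  'e' (4) + 10 = 14 → 'o'
Result = "golzkqo"


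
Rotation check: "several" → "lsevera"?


Word: "several", Candidate: "lsevera"
Method: check if candidate is substring of word+word
"severalseveral" contains "lsevera"? Yes
Is rotation = Yes


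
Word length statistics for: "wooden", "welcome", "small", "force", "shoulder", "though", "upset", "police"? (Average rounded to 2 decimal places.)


Lengths: "wooden"=6, "welcome"=7, "small"=5, "force"=5, "shoulder"=8, "though"=6, "upset"=5, "police"=6
Sum = 48, Count = 8
Average = 48/8 = 6.00
= avg=6.00, min=5, max=8


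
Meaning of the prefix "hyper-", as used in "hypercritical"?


Prefix: hyper-
As in: hypercritical -> hyper- + critical
Meaning = over / excessive


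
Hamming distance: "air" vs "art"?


Comparing character by character (same length = 3):
  Pos 0: 'a' vs 'a' =
  Pos 1: 'i' vs 'r' !=
  Pos 2: 'r' vs 't' !=
Hamming distance = 2


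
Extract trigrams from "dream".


Word: "dream" (length 5)
Number of trigrams = 5 - 3 + 1 = 3
  Position 0: "dre"
  Position 1: "rea"
  Position 2: "eam"
Trigrams = "dre", "rea", "eam"


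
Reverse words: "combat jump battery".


Original: "combat jump battery"
Words (1..n): combat | jump | battery
Reversed (n..1): battery | jump | combat
Result = "battery jump combat"


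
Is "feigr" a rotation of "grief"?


Word: "grief", Candidate: "feigr"
Method: check if candidate is substring of word+word
"griefgrief" contains "feigr"? No
Is rotation = No


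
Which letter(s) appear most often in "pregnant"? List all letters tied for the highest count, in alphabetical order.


Word: "pregnant"
Letter counts:
  'a': 1
  'e': 1
  'g': 1
  'n': 2
  'p': 1
  'r': 1
  't': 1
Maximum count = 2
Most frequent = 'n' (2 times each)


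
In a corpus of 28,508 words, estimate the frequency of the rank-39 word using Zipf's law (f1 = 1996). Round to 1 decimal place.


Zipf's law: f(r) = f(1) / r
f(1) = 1996
f(39) = 1996 / 39
= 51.2 occurrences


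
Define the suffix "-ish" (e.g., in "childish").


Suffix: -ish
Example: childish (child + -ish)
Meaning = somewhat / having the qualities of


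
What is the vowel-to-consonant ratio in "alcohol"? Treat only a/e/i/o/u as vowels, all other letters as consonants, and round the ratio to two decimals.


Word: "alcohol"
Vowels (a,e,i,o,u): 3
Consonants: 4
Ratio = 3/4
= 0.75


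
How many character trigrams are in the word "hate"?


Word: "hate" (length 4)
Number of 3-grams = length - 3 + 1 = 4 - 3 + 1
= 2


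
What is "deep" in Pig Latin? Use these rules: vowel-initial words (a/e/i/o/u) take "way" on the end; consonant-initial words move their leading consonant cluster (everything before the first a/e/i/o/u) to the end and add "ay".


Word: "deep"
Starts with consonant(s) → move to end, add 'ay'
Consonant cluster: "d"
Pig Latin = "eepday"


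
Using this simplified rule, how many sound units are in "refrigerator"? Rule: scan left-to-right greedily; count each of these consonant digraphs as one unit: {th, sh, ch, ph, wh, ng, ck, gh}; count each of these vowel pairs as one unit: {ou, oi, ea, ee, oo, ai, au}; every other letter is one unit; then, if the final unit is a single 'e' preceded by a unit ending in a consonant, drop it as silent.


Word: "refrigerator" (12 letters)
Left-to-right scan:
  [1] 'r' (letter)
  [2] 'e' (letter)
  [3] 'f' (letter)
  [4] 'r' (letter)
  [5] 'i' (letter)
  [6] 'g' (letter)
  [7] 'e' (letter)
  [8] 'r' (letter)
  [9] 'a' (letter)
  [10] 't' (letter)
  [11] 'o' (letter)
  [12] 'r' (letter)
Units from scan: 12
Sound units = 12 units


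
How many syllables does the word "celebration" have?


Word: "celebration"
Syllable breakdown: cel / e / bra / tion
Counting: 4 parts
= 4 syllables


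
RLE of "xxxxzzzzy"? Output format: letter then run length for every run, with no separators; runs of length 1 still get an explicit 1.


String: "xxxxzzzzy"
Scanning for consecutive runs:
  'x' x 4
  'z' x 4
  'y' x 1
RLE = "x4z4y1"


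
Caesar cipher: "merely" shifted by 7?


Word: "merely"
Shift: 7
Each letter → (letter + shift) mod 26:
  'm' (12) + 7 = 19 → 't'
  'e' (4) + 7 = 11 → 'l'
  'r' (17) + 7 = 24 → 'y'
  'e' (4) + 7 = 11 → 'l'
  'l' (11) + 7 = 18 → 's'
  'y' (24) + 7 = 5 → 'f'
Result = "tlylsf"


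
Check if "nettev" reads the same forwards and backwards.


Word: "nettev"
Reversed: "vetten"
Forward == Backward? nettev != vetten
Palindrome = No


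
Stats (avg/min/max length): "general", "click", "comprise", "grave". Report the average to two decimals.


Lengths: "general"=7, "click"=5, "comprise"=8, "grave"=5
Sum = 25, Count = 4
Average = 25/4 = 6.25
= avg=6.25, min=5, max=8


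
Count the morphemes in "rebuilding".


Word: "rebuilding"
Morphemes: re- | build | -ing
Each morpheme carries meaning
= 3 morphemes


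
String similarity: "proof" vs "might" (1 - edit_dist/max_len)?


Word 1: "proof" (length 5)
Word 2: "might" (length 5)
One optimal edit sequence:
  1. substitute 'p' -> 'm'  (+1)
  2. substitute 'r' -> 'i'  (+1)
  3. substitute 'o' -> 'g'  (+1)
  4. substitute 'o' -> 'h'  (+1)
  5. substitute 'f' -> 't'  (+1)
Edit distance = 5
Max length = max(5, 5) = 5
Similarity = 1 - 5/5
= 0.0000


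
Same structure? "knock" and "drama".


Pattern of "knock": [0, 1, 2, 3, 0]
Pattern of "drama": [0, 1, 2, 3, 2]
Patterns do not match
Same pattern = No


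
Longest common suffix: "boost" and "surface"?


Word 1: "boost"
Word 2: "surface"
Comparing from end:
  Pos -1: 't' != 'e' (stop)
LCS = "" (length 0)


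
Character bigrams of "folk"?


Word: "folk" (length 4)
Number of bigrams = 4 - 2 + 1 = 3
  Position 0: "fo"
  Position 1: "ol"
  Position 2: "lk"
Bigrams = "fo", "ol", "lk"


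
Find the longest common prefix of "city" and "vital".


Word 1: "city"
Word 2: "vital"
Comparing from start:
  Pos 0: 'c' != 'v' (stop)
LCP = "" (length 0)


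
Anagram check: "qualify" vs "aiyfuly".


Word 1: "qualify" → sorted: afilquy
Word 2: "aiyfuly" → sorted: afiluyy
Same letters? afilquy != afiluyy
Anagram = No


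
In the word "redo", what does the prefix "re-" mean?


Prefix: re-
Example: redo = re- + do
Meaning = again


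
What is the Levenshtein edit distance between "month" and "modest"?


Word 1: "month" (length 5)
Word 2: "modest" (length 6)
One optimal edit sequence (insert/delete/substitute each cost 1):
  1. keep 'm'
  2. keep 'o'
  3. insert 'd'  (+1)
  4. substitute 'n' -> 'e'  (+1)
  5. substitute 't' -> 's'  (+1)
  6. substitute 'h' -> 't'  (+1)
Total edit operations: 4
Edit distance = 4


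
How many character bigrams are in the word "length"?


Word: "length" (length 6)
Number of 2-grams = length - 2 + 1 = 6 - 2 + 1
= 5


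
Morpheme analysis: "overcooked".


Word: "overcooked"
Morphemes: over- + cook + -ed
Each morpheme carries meaning
= 3 morphemes


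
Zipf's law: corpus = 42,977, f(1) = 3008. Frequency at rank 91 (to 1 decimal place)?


Zipf's law: f(r) = f(1) / r
f(1) = 3008
f(91) = 3008 / 91
= 33.1 occurrences


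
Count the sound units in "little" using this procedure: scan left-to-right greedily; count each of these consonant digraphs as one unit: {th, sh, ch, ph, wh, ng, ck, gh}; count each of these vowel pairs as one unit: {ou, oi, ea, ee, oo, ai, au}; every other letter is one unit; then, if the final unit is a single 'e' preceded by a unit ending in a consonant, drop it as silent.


Word: "little" (6 letters)
Left-to-right scan:
  1. 'l' (letter)
  2. 'i' (letter)
  3. 't' (letter)
  4. 't' (letter)
  5. 'l' (letter)
  6. 'e' (letter)
Units from scan: 6
Final unit is 'e' after a consonant -> drop as silent (-1)
Sound units = 5 units


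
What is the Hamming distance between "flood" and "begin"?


Comparing character by character (same length = 5):
  Pos 0: 'f' vs 'b' !=
  Pos 1: 'l' vs 'e' !=
  Pos 2: 'o' vs 'g' !=
  Pos 3: 'o' vs 'i' !=
  Pos 4: 'd' vs 'n' !=
Hamming distance = 5


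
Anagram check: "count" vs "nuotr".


Word 1: "count" → sorted: cnotu
Word 2: "nuotr" → sorted: nortu
Same letters? cnotu != nortu
Anagram = No


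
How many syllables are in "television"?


Word: "television"
Syllable breakdown: tel · e · vi · sion
Counting: 4 parts
= 4 syllables


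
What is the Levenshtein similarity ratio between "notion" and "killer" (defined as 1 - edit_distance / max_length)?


Word 1: "notion" (length 6)
Word 2: "killer" (length 6)
One optimal edit sequence:
  1. substitute 'n' -> 'k'  (+1)
  2. substitute 'o' -> 'i'  (+1)
  3. substitute 't' -> 'l'  (+1)
  4. substitute 'i' -> 'l'  (+1)
  5. substitute 'o' -> 'e'  (+1)
  6. substitute 'n' -> 'r'  (+1)
Edit distance = 6
Max length = max(6, 6) = 6
Similarity = 1 - 6/6
= 0.0000


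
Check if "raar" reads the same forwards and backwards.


Word: "raar"
Reversed: "raar"
Forward == Backward? raar == raar
Palindrome = Yes


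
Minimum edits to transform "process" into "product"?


Word 1: "process" (length 7)
Word 2: "product" (length 7)
One optimal edit sequence (insert/delete/substitute each cost 1):
  1. keep 'p'
  2. keep 'r'
  3. keep 'o'
  4. substitute 'c' -> 'd'  (+1)
  5. substitute 'e' -> 'u'  (+1)
  6. substitute 's' -> 'c'  (+1)
  7. substitute 's' -> 't'  (+1)
Total edit operations: 4
Edit distance = 4


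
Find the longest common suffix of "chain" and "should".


Word 1: "chain"
Word 2: "should"
Comparing from end:
  Pos -1: 'n' != 'd' (stop)
LCS = "" (length 0)


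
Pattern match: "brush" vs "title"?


Pattern of "brush": [0, 1, 2, 3, 4]
Pattern of "title": [0, 1, 0, 2, 3]
Patterns do not match
Same pattern = No


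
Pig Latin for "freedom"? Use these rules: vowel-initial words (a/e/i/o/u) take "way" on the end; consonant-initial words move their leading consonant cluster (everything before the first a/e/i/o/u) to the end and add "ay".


Word: "freedom"
Starts with consonant(s) → move to end, add 'ay'
Consonant cluster: "fr"
Pig Latin = "eedomfray"


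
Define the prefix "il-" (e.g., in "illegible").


Prefix: il-
Example: illegible (il- + legible)
Meaning = not


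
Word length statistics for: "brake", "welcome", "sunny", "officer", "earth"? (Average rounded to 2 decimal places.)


Lengths: "brake"=5, "welcome"=7, "sunny"=5, "officer"=7, "earth"=5
Sum = 29, Count = 5
Average = 29/5 = 5.80
= avg=5.80, min=5, max=7


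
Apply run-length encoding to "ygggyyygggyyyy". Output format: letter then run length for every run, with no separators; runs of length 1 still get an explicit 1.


String: "ygggyyygggyyyy"
Scanning for consecutive runs:
  'y' x 1
  'g' x 3
  'y' x 3
  'g' x 3
  'y' x 4
RLE = "y1g3y3g3y4"


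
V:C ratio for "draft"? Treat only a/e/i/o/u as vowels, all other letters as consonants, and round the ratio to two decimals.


Word: "draft"
Vowels (a,e,i,o,u): 1
Consonants: 4
Ratio = 1/4
= 0.25


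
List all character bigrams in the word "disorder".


Word: "disorder" (length 8)
Number of bigrams = 8 - 2 + 1 = 7
  Position 0: "di"
  Position 1: "is"
  Position 2: "so"
  Position 3: "or"
  Position 4: "rd"
  Position 5: "de"
  Position 6: "er"
Bigrams = "di", "is", "so", "or", "rd", "de", "er"


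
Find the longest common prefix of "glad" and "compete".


Word 1: "glad"
Word 2: "compete"
Comparing from start:
  Pos 0: 'g' != 'c' (stop)
LCP = "" (length 0)


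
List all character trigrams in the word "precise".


Word: "precise" (length 7)
Number of trigrams = 7 - 3 + 1 = 5
  Position 0: "pre"
  Position 1: "rec"
  Position 2: "eci"
  Position 3: "cis"
  Position 4: "ise"
Trigrams = "pre", "rec", "eci", "cis", "ise"


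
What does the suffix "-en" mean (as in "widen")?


Suffix: -en
Example: widen = wide + -en, with a spelling change
Meaning = to make / become


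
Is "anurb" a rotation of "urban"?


Word: "urban", Candidate: "anurb"
Method: check if candidate is substring of word+word
"urbanurban" contains "anurb"? Yes
Is rotation = Yes


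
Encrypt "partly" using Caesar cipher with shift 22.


Word: "partly"
Shift: 22
Each letter → (letter + shift) mod 26:
  'p' (15) + 22 = 11 → 'l'
  'a' (0) + 22 = 22 → 'w'
  'r' (17) + 22 = 13 → 'n'
  't' (19) + 22 = 15 → 'p'
  'l' (11) + 22 = 7 → 'h'
  'y' (24) + 22 = 20 → 'u'
Result = "lwnphu"


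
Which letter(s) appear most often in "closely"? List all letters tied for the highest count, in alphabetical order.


Word: "closely"
Letter counts:
  'c': 1
  'e': 1
  'l': 2
  'o': 1
  's': 1
  'y': 1
Maximum count = 2
Most frequent = 'l' (2 times each)


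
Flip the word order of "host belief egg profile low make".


Original: "host belief egg profile low make"
Words (1..n): host | belief | egg | profile | low | make
Reversed (n..1): make | low | profile | egg | belief | host
Result = "make low profile egg belief host"


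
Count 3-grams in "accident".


Word: "accident" (length 8)
Number of 3-grams = length - 3 + 1 = 8 - 3 + 1
= 6


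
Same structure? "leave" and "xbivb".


Pattern of "leave": [0, 1, 2, 3, 1]
Pattern of "xbivb": [0, 1, 2, 3, 1]
Patterns match
Same pattern = Yes


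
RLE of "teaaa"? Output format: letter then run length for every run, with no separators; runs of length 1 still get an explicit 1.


String: "teaaa"
Scanning for consecutive runs:
  't' x 1
  'e' x 1
  'a' x 3
RLE = "t1e1a3"


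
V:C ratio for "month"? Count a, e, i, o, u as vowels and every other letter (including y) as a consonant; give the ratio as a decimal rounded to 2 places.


Word: "month"
Vowels (a,e,i,o,u): 1
Consonants: 4
Ratio = 1/4
= 0.25


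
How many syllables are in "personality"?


Word: "personality"
Syllable breakdown: per · son · al · i · ty
Counting: 5 parts
= 5 syllables


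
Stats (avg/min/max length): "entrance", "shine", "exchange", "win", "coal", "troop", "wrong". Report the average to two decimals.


Lengths: "entrance"=8, "shine"=5, "exchange"=8, "win"=3, "coal"=4, "troop"=5, "wrong"=5
Sum = 38, Count = 7
Average = 38/7 = 5.43
= avg=5.43, min=3, max=8


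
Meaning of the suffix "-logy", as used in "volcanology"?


Suffix: -logy
As in: volcanology -> volcano + -logy
Meaning = study of


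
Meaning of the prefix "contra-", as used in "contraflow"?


Prefix: contra-
As in: contraflow -> contra- + flow
Meaning = against


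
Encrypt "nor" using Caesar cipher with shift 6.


Word: "nor"
Shift: 6
Each letter → (letter + shift) mod 26:
  'n' (13) + 6 = 19 → 't'
  'o' (14) + 6 = 20 → 'u'
  'r' (17) + 6 = 23 → 'x'
Result = "tux"


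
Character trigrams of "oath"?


Word: "oath" (length 4)
Number of trigrams = 4 - 3 + 1 = 2
  Position 0: "oat"
  Position 1: "ath"
Trigrams = "oat", "ath"


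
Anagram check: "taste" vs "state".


Word 1: "taste" → sorted: aestt
Word 2: "state" → sorted: aestt
Same letters? aestt == aestt
Anagram = Yes


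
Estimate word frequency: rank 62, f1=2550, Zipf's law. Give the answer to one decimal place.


Zipf's law: f(r) = f(1) / r
f(1) = 2550
f(62) = 2550 / 62
= 41.1 occurrences


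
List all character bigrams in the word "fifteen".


Word: "fifteen" (length 7)
Number of bigrams = 7 - 2 + 1 = 6
  Position 0: "fi"
  Position 1: "if"
  Position 2: "ft"
  Position 3: "te"
  Position 4: "ee"
  Position 5: "en"
Bigrams = "fi", "if", "ft", "te", "ee", "en"


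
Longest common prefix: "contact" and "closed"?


Word 1: "contact"
Word 2: "closed"
Comparing from start:
  Pos 0: 'c' == 'c'
  Pos 1: 'o' != 'l' (stop)
LCP = "c" (length 1)


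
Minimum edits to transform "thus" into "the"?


Word 1: "thus" (length 4)
Word 2: "the" (length 3)
One optimal edit sequence (insert/delete/substitute each cost 1):
  1. keep 't'
  2. keep 'h'
  3. delete 'u'  (+1)
  4. substitute 's' -> 'e'  (+1)
Total edit operations: 2
Edit distance = 2


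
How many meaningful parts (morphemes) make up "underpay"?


Word: "underpay"
Morphemes: under- / pay
Each morpheme carries meaning
= 2 morphemes


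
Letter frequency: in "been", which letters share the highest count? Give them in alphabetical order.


Word: "been"
Letter counts:
  'b': 1
  'e': 2
  'n': 1
Maximum count = 2
Most frequent = 'e' (2 times each)


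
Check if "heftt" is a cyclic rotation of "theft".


Word: "theft", Candidate: "heftt"
Method: check if candidate is substring of word+word
"thefttheft" contains "heftt"? Yes
Is rotation = Yes


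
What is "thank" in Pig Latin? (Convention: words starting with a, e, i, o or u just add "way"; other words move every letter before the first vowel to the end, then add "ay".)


Word: "thank"
Starts with consonant(s) → move to end, add 'ay'
Consonant cluster: "th"
Pig Latin = "ankthay"


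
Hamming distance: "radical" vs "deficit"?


Comparing character by character (same length = 7):
  Pos 0: 'r' vs 'd' !=
  Pos 1: 'a' vs 'e' !=
  Pos 2: 'd' vs 'f' !=
  Pos 3: 'i' vs 'i' =
  Pos 4: 'c' vs 'c' =
  Pos 5: 'a' vs 'i' !=
  Pos 6: 'l' vs 't' !=
Hamming distance = 5


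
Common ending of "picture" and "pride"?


Word 1: "picture"
Word 2: "pride"
Comparing from end:
  Pos -1: 'e' == 'e'
  Pos -2: 'r' != 'd' (stop)
LCS = "e" (length 1)


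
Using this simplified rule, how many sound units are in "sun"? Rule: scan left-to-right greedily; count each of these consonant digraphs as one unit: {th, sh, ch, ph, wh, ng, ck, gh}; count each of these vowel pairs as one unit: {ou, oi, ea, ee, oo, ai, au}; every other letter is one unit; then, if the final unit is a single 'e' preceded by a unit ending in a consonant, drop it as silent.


Word: "sun" (3 letters)
Left-to-right scan:
  [1] 's' (letter)
  [2] 'u' (letter)
  [3] 'n' (letter)
Units from scan: 3
Sound units = 3 units


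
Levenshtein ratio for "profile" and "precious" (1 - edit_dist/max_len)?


Word 1: "profile" (length 7)
Word 2: "precious" (length 8)
One optimal edit sequence:
  1. keep 'p'
  2. keep 'r'
  3. substitute 'o' -> 'e'  (+1)
  4. substitute 'f' -> 'c'  (+1)
  5. keep 'i'
  6. insert 'o'  (+1)
  7. substitute 'l' -> 'u'  (+1)
  8. substitute 'e' -> 's'  (+1)
Edit distance = 5
Max length = max(7, 8) = 8
Similarity = 1 - 5/8
= 0.3750


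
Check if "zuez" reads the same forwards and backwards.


Word: "zuez"
Reversed: "zeuz"
Forward == Backward? zuez != zeuz
Palindrome = No


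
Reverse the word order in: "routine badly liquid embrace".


Original: "routine badly liquid embrace"
Words (1..n): routine | badly | liquid | embrace
Reversed (n..1): embrace | liquid | badly | routine
Result = "embrace liquid badly routine"


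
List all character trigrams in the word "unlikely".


Word: "unlikely" (length 8)
Number of trigrams = 8 - 3 + 1 = 6
  Position 0: "unl"
  Position 1: "nli"
  Position 2: "lik"
  Position 3: "ike"
  Position 4: "kel"
  Position 5: "ely"
Trigrams = "unl", "nli", "lik", "ike", "kel", "ely"


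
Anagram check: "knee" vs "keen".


Word 1: "knee" → sorted: eekn
Word 2: "keen" → sorted: eekn
Same letters? eekn == eekn
Anagram = Yes


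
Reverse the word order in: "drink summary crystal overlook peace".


Original: "drink summary crystal overlook peace"
Words (1..n): drink | summary | crystal | overlook | peace
Reversed (n..1): peace | overlook | crystal | summary | drink
Result = "peace overlook crystal summary drink"


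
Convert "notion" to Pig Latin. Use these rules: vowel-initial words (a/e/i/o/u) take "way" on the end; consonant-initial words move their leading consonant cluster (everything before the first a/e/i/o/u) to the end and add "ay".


Word: "notion"
Starts with consonant(s) → move to end, add 'ay'
Consonant cluster: "n"
Pig Latin = "otionnay"


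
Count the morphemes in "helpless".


Word: "helpless"
Morphemes: help / -less
Each morpheme carries meaning
= 2 morphemes


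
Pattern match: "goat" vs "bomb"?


Pattern of "goat": [0, 1, 2, 3]
Pattern of "bomb": [0, 1, 2, 0]
Patterns do not match
Same pattern = No


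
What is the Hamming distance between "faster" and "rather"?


Comparing character by character (same length = 6):
  Pos 0: 'f' vs 'r' !=
  Pos 1: 'a' vs 'a' =
  Pos 2: 's' vs 't' !=
  Pos 3: 't' vs 'h' !=
  Pos 4: 'e' vs 'e' =
  Pos 5: 'r' vs 'r' =
Hamming distance = 3


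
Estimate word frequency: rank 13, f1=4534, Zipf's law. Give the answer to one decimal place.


Zipf's law: f(r) = f(1) / r
f(1) = 4534
f(13) = 4534 / 13
= 348.8 occurrences


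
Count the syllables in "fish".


Word: "fish"
Syllable breakdown: fish
Counting: 1 part
= 1 syllable


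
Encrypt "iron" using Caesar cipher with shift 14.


Word: "iron"
Shift: 14
Each letter → (letter + shift) mod 26:
  'i' (8) + 14 = 22 → 'w'
  'r' (17) + 14 = 5 → 'f'
  'o' (14) + 14 = 2 → 'c'
  'n' (13) + 14 = 1 → 'b'
Result = "wfcb"


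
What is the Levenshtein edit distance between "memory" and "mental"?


Word 1: "memory" (length 6)
Word 2: "mental" (length 6)
One optimal edit sequence (insert/delete/substitute each cost 1):
  1. keep 'm'
  2. keep 'e'
  3. substitute 'm' -> 'n'  (+1)
  4. substitute 'o' -> 't'  (+1)
  5. substitute 'r' -> 'a'  (+1)
  6. substitute 'y' -> 'l'  (+1)
Total edit operations: 4
Edit distance = 4


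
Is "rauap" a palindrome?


Word: "rauap"
Reversed: "pauar"
Forward == Backward? rauap != pauar
Palindrome = No


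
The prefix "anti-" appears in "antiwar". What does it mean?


Prefix: anti-
Example: antiwar = anti- + war
Meaning = against


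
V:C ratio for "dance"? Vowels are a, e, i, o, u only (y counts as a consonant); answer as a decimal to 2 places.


Word: "dance"
Vowels (a,e,i,o,u): 2
Consonants: 3
Ratio = 2/3
= 0.67


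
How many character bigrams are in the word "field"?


Word: "field" (length 5)
Number of 2-grams = length - 2 + 1 = 5 - 2 + 1
= 4


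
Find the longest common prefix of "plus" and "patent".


Word 1: "plus"
Word 2: "patent"
Comparing from start:
  Pos 0: 'p' == 'p'
  Pos 1: 'l' != 'a' (stop)
LCP = "p" (length 1)


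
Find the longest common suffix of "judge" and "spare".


Word 1: "judge"
Word 2: "spare"
Comparing from end:
  Pos -1: 'e' == 'e'
  Pos -2: 'g' != 'r' (stop)
LCS = "e" (length 1)


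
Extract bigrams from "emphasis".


Word: "emphasis" (length 8)
Number of bigrams = 8 - 2 + 1 = 7
  Position 0: "em"
  Position 1: "mp"
  Position 2: "ph"
  Position 3: "ha"
  Position 4: "as"
  Position 5: "si"
  Position 6: "is"
Bigrams = "em", "mp", "ph", "ha", "as", "si", "is"


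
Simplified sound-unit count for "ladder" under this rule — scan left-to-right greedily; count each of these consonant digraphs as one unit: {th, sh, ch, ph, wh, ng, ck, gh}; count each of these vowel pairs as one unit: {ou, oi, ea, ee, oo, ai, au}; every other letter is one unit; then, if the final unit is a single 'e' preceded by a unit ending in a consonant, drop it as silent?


Word: "ladder" (6 letters)
Left-to-right scan:
  [1] 'l' (letter)
  [2] 'a' (letter)
  [3] 'd' (letter)
  [4] 'd' (letter)
  [5] 'e' (letter)
  [6] 'r' (letter)
Units from scan: 6
Sound units = 6 units


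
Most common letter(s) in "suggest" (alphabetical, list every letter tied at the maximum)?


Word: "suggest"
Letter counts:
  'e': 1
  'g': 2
  's': 2
  't': 1
  'u': 1
Maximum count = 2
Most frequent = 'g', 's' (2 times each)


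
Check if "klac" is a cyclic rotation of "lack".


Word: "lack", Candidate: "klac"
Method: check if candidate is substring of word+word
"lacklack" contains "klac"? Yes
Is rotation = Yes


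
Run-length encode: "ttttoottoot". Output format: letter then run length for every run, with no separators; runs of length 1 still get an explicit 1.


String: "ttttoottoot"
Scanning for consecutive runs:
  't' x 4
  'o' x 2
  't' x 2
  'o' x 2
  't' x 1
RLE = "t4o2t2o2t1"


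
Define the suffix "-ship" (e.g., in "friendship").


Suffix: -ship
As in: friendship -> friend + -ship
Meaning = state / position


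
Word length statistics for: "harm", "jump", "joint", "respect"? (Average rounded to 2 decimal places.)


Lengths: "harm"=4, "jump"=4, "joint"=5, "respect"=7
Sum = 20, Count = 4
Average = 20/4 = 5.00
= avg=5.00, min=4, max=7


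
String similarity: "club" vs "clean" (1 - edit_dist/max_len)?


Word 1: "club" (length 4)
Word 2: "clean" (length 5)
One optimal edit sequence:
  1. keep 'c'
  2. keep 'l'
  3. insert 'e'  (+1)
  4. substitute 'u' -> 'a'  (+1)
  5. substitute 'b' -> 'n'  (+1)
Edit distance = 3
Max length = max(4, 5) = 5
Similarity = 1 - 3/5
= 0.4000


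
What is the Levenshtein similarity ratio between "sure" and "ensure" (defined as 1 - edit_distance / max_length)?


Word 1: "sure" (length 4)
Word 2: "ensure" (length 6)
One optimal edit sequence:
  1. insert 'e'  (+1)
  2. insert 'n'  (+1)
  3. keep 's'
  4. keep 'u'
  5. keep 'r'
  6. keep 'e'
Edit distance = 2
Max length = max(4, 6) = 6
Similarity = 1 - 2/6
= 0.6667


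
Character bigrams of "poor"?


Word: "poor" (length 4)
Number of bigrams = 4 - 2 + 1 = 3
  Position 0: "po"
  Position 1: "oo"
  Position 2: "or"
Bigrams = "po", "oo", "or"


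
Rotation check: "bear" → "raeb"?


Word: "bear", Candidate: "raeb"
Method: check if candidate is substring of word+word
"bearbear" contains "raeb"? No
Is rotation = No


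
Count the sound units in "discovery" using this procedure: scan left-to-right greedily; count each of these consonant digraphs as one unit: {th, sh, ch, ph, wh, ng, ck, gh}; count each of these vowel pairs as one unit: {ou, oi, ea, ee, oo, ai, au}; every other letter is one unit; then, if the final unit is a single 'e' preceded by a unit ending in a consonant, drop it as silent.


Word: "discovery" (9 letters)
Left-to-right scan:
  (1) 'd' (letter)
  (2) 'i' (letter)
  (3) 's' (letter)
  (4) 'c' (letter)
  (5) 'o' (letter)
  (6) 'v' (letter)
  (7) 'e' (letter)
  (8) 'r' (letter)
  (9) 'y' (letter)
Units from scan: 9
Sound units = 9 units


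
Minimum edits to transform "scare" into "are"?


Word 1: "scare" (length 5)
Word 2: "are" (length 3)
One optimal edit sequence (insert/delete/substitute each cost 1):
  1. delete 's'  (+1)
  2. delete 'c'  (+1)
  3. keep 'a'
  4. keep 'r'
  5. keep 'e'
Total edit operations: 2
Edit distance = 2


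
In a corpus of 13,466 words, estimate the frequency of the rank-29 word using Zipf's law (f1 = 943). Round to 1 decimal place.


Zipf's law: f(r) = f(1) / r
f(1) = 943
f(29) = 943 / 29
= 32.5 occurrences


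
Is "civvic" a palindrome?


Word: "civvic"
Reversed: "civvic"
Forward == Backward? civvic == civvic
Palindrome = Yes


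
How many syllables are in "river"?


Word: "river"
Syllable breakdown: riv-er
Counting: 2 parts
= 2 syllables


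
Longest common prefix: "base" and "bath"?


Word 1: "base"
Word 2: "bath"
Comparing from start:
  Pos 0: 'b' == 'b'
  Pos 1: 'a' == 'a'
  Pos 2: 's' != 't' (stop)
LCP = "ba" (length 2)


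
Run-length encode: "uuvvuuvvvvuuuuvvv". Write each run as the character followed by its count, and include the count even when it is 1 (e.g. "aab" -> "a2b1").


String: "uuvvuuvvvvuuuuvvv"
Scanning for consecutive runs:
  'u' x 2
  'v' x 2
  'u' x 2
  'v' x 4
  'u' x 4
  'v' x 3
RLE = "u2v2u2v4u4v3"


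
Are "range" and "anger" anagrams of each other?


Word 1: "range" → sorted: aegnr
Word 2: "anger" → sorted: aegnr
Same letters? aegnr == aegnr
Anagram = Yes


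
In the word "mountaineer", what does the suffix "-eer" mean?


Suffix: -eer
Example: mountaineer = mountain + -eer
Meaning = one who is concerned with


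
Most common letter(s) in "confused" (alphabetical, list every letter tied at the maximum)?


Word: "confused"
Letter counts:
  'c': 1
  'd': 1
  'e': 1
  'f': 1
  'n': 1
  'o': 1
  's': 1
  'u': 1
Maximum count = 1
Most frequent = 'c', 'd', 'e', 'f', 'n', 'o', 's', 'u' (1 time each)


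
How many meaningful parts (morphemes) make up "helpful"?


Word: "helpful"
Morphemes: help + -ful
Each morpheme carries meaning
= 2 morphemes


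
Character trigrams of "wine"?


Word: "wine" (length 4)
Number of trigrams = 4 - 3 + 1 = 2
  Position 0: "win"
  Position 1: "ine"
Trigrams = "win", "ine"


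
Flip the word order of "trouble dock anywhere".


Original: "trouble dock anywhere"
Words (1..n): trouble | dock | anywhere
Reversed (n..1): anywhere | dock | trouble
Result = "anywhere dock trouble"


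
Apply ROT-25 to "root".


Word: "root"
Shift: 25
Each letter → (letter + shift) mod 26:
  'r' (17) + 25 = 16 → 'q'
  'o' (14) + 25 = 13 → 'n'
  'o' (14) + 25 = 13 → 'n'
  't' (19) + 25 = 18 → 's'
Result = "qnns"


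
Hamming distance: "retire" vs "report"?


Comparing character by character (same length = 6):
  Pos 0: 'r' vs 'r' =
  Pos 1: 'e' vs 'e' =
  Pos 2: 't' vs 'p' !=
  Pos 3: 'i' vs 'o' !=
  Pos 4: 'r' vs 'r' =
  Pos 5: 'e' vs 't' !=
Hamming distance = 3


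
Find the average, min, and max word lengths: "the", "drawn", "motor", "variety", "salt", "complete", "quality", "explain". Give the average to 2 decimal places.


Lengths: "the"=3, "drawn"=5, "motor"=5, "variety"=7, "salt"=4, "complete"=8, "quality"=7, "explain"=7
Sum = 46, Count = 8
Average = 46/8 = 5.75
= avg=5.75, min=3, max=8


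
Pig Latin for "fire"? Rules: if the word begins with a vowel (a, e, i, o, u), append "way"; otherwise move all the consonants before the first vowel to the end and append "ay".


Word: "fire"
Starts with consonant(s) → move to end, add 'ay'
Consonant cluster: "f"
Pig Latin = "irefay"


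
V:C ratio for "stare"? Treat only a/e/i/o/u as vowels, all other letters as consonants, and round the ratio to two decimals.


Word: "stare"
Vowels (a,e,i,o,u): 2
Consonants: 3
Ratio = 2/3
= 0.67


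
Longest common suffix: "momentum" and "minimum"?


Word 1: "momentum"
Word 2: "minimum"
Comparing from end:
  Pos -1: 'm' == 'm'
  Pos -2: 'u' == 'u'
  Pos -3: 't' != 'm' (stop)
LCS = "um" (length 2)


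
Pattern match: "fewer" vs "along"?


Pattern of "fewer": [0, 1, 2, 1, 3]
Pattern of "along": [0, 1, 2, 3, 4]
Patterns do not match
Same pattern = No


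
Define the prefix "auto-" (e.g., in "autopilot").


Prefix: auto-
As in: autopilot -> auto- + pilot
Meaning = self


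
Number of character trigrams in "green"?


Word: "green" (length 5)
Number of 3-grams = length - 3 + 1 = 5 - 3 + 1
= 3


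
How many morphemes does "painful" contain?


Word: "painful"
Morphemes: pain / -ful
Each morpheme carries meaning
= 2 morphemes


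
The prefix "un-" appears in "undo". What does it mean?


Prefix: un-
Example: undo = un- + do
Meaning = not / reverse


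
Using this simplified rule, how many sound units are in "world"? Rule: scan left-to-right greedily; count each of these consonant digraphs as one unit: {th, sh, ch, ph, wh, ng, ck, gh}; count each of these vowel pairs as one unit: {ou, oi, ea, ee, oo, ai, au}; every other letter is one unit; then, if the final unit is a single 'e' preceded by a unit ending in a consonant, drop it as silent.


Word: "world" (5 letters)
Left-to-right scan:
  1. 'w' (letter)
  2. 'o' (letter)
  3. 'r' (letter)
  4. 'l' (letter)
  5. 'd' (letter)
Units from scan: 5
Sound units = 5 units


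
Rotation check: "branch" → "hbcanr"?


Word: "branch", Candidate: "hbcanr"
Method: check if candidate is substring of word+word
"branchbranch" contains "hbcanr"? No
Is rotation = No


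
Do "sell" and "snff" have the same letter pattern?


Pattern of "sell": [0, 1, 2, 2]
Pattern of "snff": [0, 1, 2, 2]
Patterns match
Same pattern = Yes


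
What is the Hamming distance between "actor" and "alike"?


Comparing character by character (same length = 5):
  Pos 0: 'a' vs 'a' =
  Pos 1: 'c' vs 'l' !=
  Pos 2: 't' vs 'i' !=
  Pos 3: 'o' vs 'k' !=
  Pos 4: 'r' vs 'e' !=
Hamming distance = 4


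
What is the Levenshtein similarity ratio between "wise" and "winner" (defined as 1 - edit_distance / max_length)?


Word 1: "wise" (length 4)
Word 2: "winner" (length 6)
One optimal edit sequence:
  1. keep 'w'
  2. keep 'i'
  3. insert 'n'  (+1)
  4. substitute 's' -> 'n'  (+1)
  5. keep 'e'
  6. insert 'r'  (+1)
Edit distance = 3
Max length = max(4, 6) = 6
Similarity = 1 - 3/6
= 0.5000


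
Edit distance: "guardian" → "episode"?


Word 1: "guardian" (length 8)
Word 2: "episode" (length 7)
One optimal edit sequence (insert/delete/substitute each cost 1):
  1. delete 'g'  (+1)
  2. substitute 'u' -> 'e'  (+1)
  3. substitute 'a' -> 'p'  (+1)
  4. substitute 'r' -> 'i'  (+1)
  5. substitute 'd' -> 's'  (+1)
  6. substitute 'i' -> 'o'  (+1)
  7. substitute 'a' -> 'd'  (+1)
  8. substitute 'n' -> 'e'  (+1)
Total edit operations: 8
Edit distance = 8


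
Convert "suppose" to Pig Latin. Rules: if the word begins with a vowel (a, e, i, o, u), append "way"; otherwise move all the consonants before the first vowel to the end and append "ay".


Word: "suppose"
Starts with consonant(s) → move to end, add 'ay'
Consonant cluster: "s"
Pig Latin = "upposesay"


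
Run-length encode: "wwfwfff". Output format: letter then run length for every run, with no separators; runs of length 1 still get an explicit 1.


String: "wwfwfff"
Scanning for consecutive runs:
  'w' x 2
  'f' x 1
  'w' x 1
  'f' x 3
RLE = "w2f1w1f3"


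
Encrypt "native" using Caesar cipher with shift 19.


Word: "native"
Shift: 19
Each letter → (letter + shift) mod 26:
  'n' (13) + 19 = 6 → 'g'
  'a' (0) + 19 = 19 → 't'
  't' (19) + 19 = 12 → 'm'
  'i' (8) + 19 = 1 → 'b'
  'v' (21) + 19 = 14 → 'o'
  'e' (4) + 19 = 23 → 'x'
Result = "gtmbox"


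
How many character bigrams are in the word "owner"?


Word: "owner" (length 5)
Number of 2-grams = length - 2 + 1 = 5 - 2 + 1
= 4


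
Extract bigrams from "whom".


Word: "whom" (length 4)
Number of bigrams = 4 - 2 + 1 = 3
  Position 0: "wh"
  Position 1: "ho"
  Position 2: "om"
Bigrams = "wh", "ho", "om"


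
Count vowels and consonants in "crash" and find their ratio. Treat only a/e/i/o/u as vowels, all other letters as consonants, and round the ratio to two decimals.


Word: "crash"
Vowels (a,e,i,o,u): 1
Consonants: 4
Ratio = 1/4
= 0.25


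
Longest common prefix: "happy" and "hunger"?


Word 1: "happy"
Word 2: "hunger"
Comparing from start:
  Pos 0: 'h' == 'h'
  Pos 1: 'a' != 'u' (stop)
LCP = "h" (length 1)


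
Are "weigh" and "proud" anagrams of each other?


Word 1: "weigh" → sorted: eghiw
Word 2: "proud" → sorted: dopru
Same letters? eghiw != dopru
Anagram = No


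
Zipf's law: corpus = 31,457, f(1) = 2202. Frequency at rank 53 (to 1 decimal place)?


Zipf's law: f(r) = f(1) / r
f(1) = 2202
f(53) = 2202 / 53
= 41.5 occurrences


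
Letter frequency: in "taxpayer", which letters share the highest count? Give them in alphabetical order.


Word: "taxpayer"
Letter counts:
  'a': 2
  'e': 1
  'p': 1
  'r': 1
  't': 1
  'x': 1
  'y': 1
Maximum count = 2
Most frequent = 'a' (2 times each)


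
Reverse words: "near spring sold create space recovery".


Original: "near spring sold create space recovery"
Words (1..n): near | spring | sold | create | space | recovery
Reversed (n..1): recovery | space | create | sold | spring | near
Result = "recovery space create sold spring near"


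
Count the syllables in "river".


Word: "river"
Syllable breakdown: riv · er
Counting: 2 parts
= 2 syllables


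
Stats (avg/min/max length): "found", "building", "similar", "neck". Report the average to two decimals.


Lengths: "found"=5, "building"=8, "similar"=7, "neck"=4
Sum = 24, Count = 4
Average = 24/4 = 6.00
= avg=6.00, min=4, max=8


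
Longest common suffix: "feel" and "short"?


Word 1: "feel"
Word 2: "short"
Comparing from end:
  Pos -1: 'l' != 't' (stop)
LCS = "" (length 0)


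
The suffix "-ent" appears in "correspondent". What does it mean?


Suffix: -ent
Example: correspondent (correspond + -ent)
Meaning = one who / that which


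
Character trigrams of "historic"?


Word: "historic" (length 8)
Number of trigrams = 8 - 3 + 1 = 6
  Position 0: "his"
  Position 1: "ist"
  Position 2: "sto"
  Position 3: "tor"
  Position 4: "ori"
  Position 5: "ric"
Trigrams = "his", "ist", "sto", "tor", "ori", "ric"


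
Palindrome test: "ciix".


Word: "ciix"
Reversed: "xiic"
Forward == Backward? ciix != xiic
Palindrome = No


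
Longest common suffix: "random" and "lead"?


Word 1: "random"
Word 2: "lead"
Comparing from end:
  Pos -1: 'm' != 'd' (stop)
LCS = "" (length 0)


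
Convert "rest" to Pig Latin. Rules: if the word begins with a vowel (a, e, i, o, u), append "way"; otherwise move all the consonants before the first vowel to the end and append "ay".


Word: "rest"
Starts with consonant(s) → move to end, add 'ay'
Consonant cluster: "r"
Pig Latin = "estray"


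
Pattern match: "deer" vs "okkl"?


Pattern of "deer": [0, 1, 1, 2]
Pattern of "okkl": [0, 1, 1, 2]
Patterns match
Same pattern = Yes


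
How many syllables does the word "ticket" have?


Word: "ticket"
Syllable breakdown: tick | et
Counting: 2 parts
= 2 syllables


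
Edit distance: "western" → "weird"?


Word 1: "western" (length 7)
Word 2: "weird" (length 5)
One optimal edit sequence (insert/delete/substitute each cost 1):
  1. keep 'w'
  2. keep 'e'
  3. delete 's'  (+1)
  4. delete 't'  (+1)
  5. substitute 'e' -> 'i'  (+1)
  6. keep 'r'
  7. substitute 'n' -> 'd'  (+1)
Total edit operations: 4
Edit distance = 4


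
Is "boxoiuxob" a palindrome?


Word: "boxoiuxob"
Reversed: "boxuioxob"
Forward == Backward? boxoiuxob != boxuioxob
Palindrome = No


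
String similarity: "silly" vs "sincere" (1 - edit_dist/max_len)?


Word 1: "silly" (length 5)
Word 2: "sincere" (length 7)
One optimal edit sequence:
  1. keep 's'
  2. keep 'i'
  3. insert 'n'  (+1)
  4. insert 'c'  (+1)
  5. substitute 'l' -> 'e'  (+1)
  6. substitute 'l' -> 'r'  (+1)
  7. substitute 'y' -> 'e'  (+1)
Edit distance = 5
Max length = max(5, 7) = 7
Similarity = 1 - 5/7
= 0.2857


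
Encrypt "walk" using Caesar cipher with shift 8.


Word: "walk"
Shift: 8
Each letter → (letter + shift) mod 26:
  'w' (22) + 8 = 4 → 'e'
  'a' (0) + 8 = 8 → 'i'
  'l' (11) + 8 = 19 → 't'
  'k' (10) + 8 = 18 → 's'
Result = "eits"


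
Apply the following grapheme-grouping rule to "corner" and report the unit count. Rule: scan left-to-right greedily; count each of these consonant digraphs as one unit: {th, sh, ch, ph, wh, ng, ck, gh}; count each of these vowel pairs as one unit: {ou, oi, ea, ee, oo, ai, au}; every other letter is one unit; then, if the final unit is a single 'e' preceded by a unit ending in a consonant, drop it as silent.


Word: "corner" (6 letters)
Left-to-right scan:
  1. 'c' (letter)
  2. 'o' (letter)
  3. 'r' (letter)
  4. 'n' (letter)
  5. 'e' (letter)
  6. 'r' (letter)
Units from scan: 6
Sound units = 6 units
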